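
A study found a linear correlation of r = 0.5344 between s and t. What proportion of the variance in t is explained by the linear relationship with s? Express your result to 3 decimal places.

0.286

r² = (0.5344)² = 0.286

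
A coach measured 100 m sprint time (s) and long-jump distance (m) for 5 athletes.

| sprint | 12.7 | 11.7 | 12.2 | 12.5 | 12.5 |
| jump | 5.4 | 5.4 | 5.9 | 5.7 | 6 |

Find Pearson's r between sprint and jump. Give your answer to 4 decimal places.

0.2357

n = 5, Σx = 61.6, Σy = 28.4, Σx² = 759.52, Σy² = 161.62, Σxy = 349.99
nΣxy − ΣxΣy = 1749.95 − 1749.44 = 0.51
nΣx² − (Σx)² = 3797.6 − 3794.56 = 3.04; nΣy² − (Σy)² = 808.1 − 806.56 = 1.54
r = 0.51 / √(3.04 × 1.54) = 0.51 / 2.1637 ≈ 0.2357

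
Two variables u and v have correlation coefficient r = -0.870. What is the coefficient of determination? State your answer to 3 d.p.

r² = (-0.870)² = 0.757

0.757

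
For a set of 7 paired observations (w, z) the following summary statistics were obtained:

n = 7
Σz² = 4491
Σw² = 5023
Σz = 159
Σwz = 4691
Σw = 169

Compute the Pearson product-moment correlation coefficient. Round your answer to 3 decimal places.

r = (nΣwz − ΣwΣz) / √[(nΣw² − (Σw)²)(nΣz² − (Σz)²)]
Numerator: 7×4691 − 169×159 = 5966
Denominator: √[(35161 − 28561)(31437 − 25281)] = √[6600 × 6156] = 6374.1352
r = 5966 / 6374.1352 ≈ 0.936

0.936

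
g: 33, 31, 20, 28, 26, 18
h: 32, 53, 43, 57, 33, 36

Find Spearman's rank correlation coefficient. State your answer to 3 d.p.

Rank g: 6, 5, 2, 4, 3, 1
Rank h: 1, 5, 4, 6, 2, 3
d = rank(g) − rank(h): 5, 0, -2, -2, 1, -2; Σd² = 38
ρ = 1 − 6Σd² / [n(n²−1)] = 1 − 6×38 / (6×35) = 1 − 228/210 ≈ -0.086

-0.086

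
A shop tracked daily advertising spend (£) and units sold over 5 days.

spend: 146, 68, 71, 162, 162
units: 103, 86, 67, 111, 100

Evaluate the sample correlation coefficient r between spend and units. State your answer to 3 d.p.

0.883

n = 5, Σx = 609, Σy = 467, Σx² = 83469, Σy² = 44815, Σxy = 59825
nΣxy − ΣxΣy = 299125 − 284403 = 14722
nΣx² − (Σx)² = 417345 − 370881 = 46464; nΣy² − (Σy)² = 224075 − 218089 = 5986
r = 14722 / √(46464 × 5986) = 14722 / 16677.3350 ≈ 0.883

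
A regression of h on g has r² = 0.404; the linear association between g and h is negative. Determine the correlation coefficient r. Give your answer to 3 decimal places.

|r| = √0.404 = 0.636
The association is negative, so r = −0.636.

-0.636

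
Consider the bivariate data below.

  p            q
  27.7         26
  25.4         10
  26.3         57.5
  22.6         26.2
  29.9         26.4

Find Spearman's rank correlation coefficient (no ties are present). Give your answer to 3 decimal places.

Rank p: 4, 2, 3, 1, 5
Rank q: 2, 1, 5, 3, 4
d = rank(p) − rank(q): 2, 1, -2, -2, 1; Σd² = 14
ρ = 1 − 6Σd² / [n(n²−1)] = 1 − 6×14 / (5×24) = 1 − 84/120 ≈ 0.300

0.300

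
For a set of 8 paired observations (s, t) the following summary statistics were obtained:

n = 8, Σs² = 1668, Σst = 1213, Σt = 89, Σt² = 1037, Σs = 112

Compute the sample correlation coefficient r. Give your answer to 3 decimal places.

-0.482

r = (nΣst − ΣsΣt) / √[(nΣs² − (Σs)²)(nΣt² − (Σt)²)]
Numerator: 8×1213 − 112×89 = -264
Denominator: √[(13344 − 12544)(8296 − 7921)] = √[800 × 375] = 547.7226
r = -264 / 547.7226 ≈ -0.482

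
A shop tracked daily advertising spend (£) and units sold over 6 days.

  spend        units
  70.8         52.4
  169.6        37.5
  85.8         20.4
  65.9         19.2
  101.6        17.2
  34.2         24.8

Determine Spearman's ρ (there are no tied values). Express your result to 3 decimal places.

-0.029

Rank spend: 3, 6, 4, 2, 5, 1
Rank units: 6, 5, 3, 2, 1, 4
d = rank(spend) − rank(units): -3, 1, 1, 0, 4, -3; Σd² = 36
ρ = 1 − 6Σd² / [n(n²−1)] = 1 − 6×36 / (6×35) = 1 − 216/210 ≈ -0.029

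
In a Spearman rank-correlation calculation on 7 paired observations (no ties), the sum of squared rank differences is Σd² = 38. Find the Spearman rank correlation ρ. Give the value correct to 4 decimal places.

0.3214

ρ = 1 − 6Σd² / [n(n²−1)] = 1 − 6×38 / (7×48)
  = 1 − 228/336 = 1 − 0.67857 ≈ 0.3214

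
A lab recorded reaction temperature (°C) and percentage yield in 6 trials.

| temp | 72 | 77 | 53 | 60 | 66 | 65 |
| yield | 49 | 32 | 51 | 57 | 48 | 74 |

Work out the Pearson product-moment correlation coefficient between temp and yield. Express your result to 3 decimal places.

n = 6, Σx = 393, Σy = 311, Σx² = 26103, Σy² = 17055, Σxy = 20093
nΣxy − ΣxΣy = 120558 − 122223 = -1665
nΣx² − (Σx)² = 156618 − 154449 = 2169; nΣy² − (Σy)² = 102330 − 96721 = 5609
r = -1665 / √(2169 × 5609) = -1665 / 3487.9680 ≈ -0.477

-0.477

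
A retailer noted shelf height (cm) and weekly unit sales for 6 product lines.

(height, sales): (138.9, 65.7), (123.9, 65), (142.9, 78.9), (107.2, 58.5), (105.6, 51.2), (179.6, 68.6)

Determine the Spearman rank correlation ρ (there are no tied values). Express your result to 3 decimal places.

0.943

Rank height: 4, 3, 5, 2, 1, 6
Rank sales: 4, 3, 6, 2, 1, 5
d = rank(height) − rank(sales): 0, 0, -1, 0, 0, 1; Σd² = 2
ρ = 1 − 6Σd² / [n(n²−1)] = 1 − 6×2 / (6×35) = 1 − 12/210 ≈ 0.943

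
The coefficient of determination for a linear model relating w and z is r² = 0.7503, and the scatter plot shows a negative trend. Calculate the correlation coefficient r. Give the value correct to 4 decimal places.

-0.8662

|r| = √0.7503 = 0.8662
The association is negative, so r = −0.8662.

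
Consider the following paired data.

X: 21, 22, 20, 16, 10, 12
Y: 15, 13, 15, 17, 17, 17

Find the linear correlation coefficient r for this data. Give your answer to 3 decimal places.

n = 6, ΣX = 101, ΣY = 94, ΣX² = 1825, ΣY² = 1486, ΣXY = 1547
nΣXY − ΣXΣY = 9282 − 9494 = -212
nΣX² − (ΣX)² = 10950 − 10201 = 749; nΣY² − (ΣY)² = 8916 − 8836 = 80
r = -212 / √(749 × 80) = -212 / 244.7856 ≈ -0.866

-0.866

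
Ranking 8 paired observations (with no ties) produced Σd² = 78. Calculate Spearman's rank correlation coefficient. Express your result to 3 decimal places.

ρ = 1 − 6Σd² / [n(n²−1)] = 1 − 6×78 / (8×63)
  = 1 − 468/504 = 1 − 0.9286 ≈ 0.071

0.071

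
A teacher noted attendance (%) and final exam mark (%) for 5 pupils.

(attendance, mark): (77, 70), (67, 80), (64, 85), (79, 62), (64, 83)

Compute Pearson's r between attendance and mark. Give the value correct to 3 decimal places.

n = 5, Σx = 351, Σy = 380, Σx² = 24851, Σy² = 29258, Σxy = 26400
nΣxy − ΣxΣy = 132000 − 133380 = -1380
nΣx² − (Σx)² = 124255 − 123201 = 1054; nΣy² − (Σy)² = 146290 − 144400 = 1890
r = -1380 / √(1054 × 1890) = -1380 / 1411.4036 ≈ -0.978

-0.978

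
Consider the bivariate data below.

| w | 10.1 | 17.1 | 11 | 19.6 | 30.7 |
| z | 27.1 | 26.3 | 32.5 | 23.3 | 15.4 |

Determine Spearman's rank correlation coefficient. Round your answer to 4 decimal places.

-0.9000

Rank w: 1, 3, 2, 4, 5
Rank z: 4, 3, 5, 2, 1
d = rank(w) − rank(z): -3, 0, -3, 2, 4; Σd² = 38
ρ = 1 − 6Σd² / [n(n²−1)] = 1 − 6×38 / (5×24) = 1 − 228/120 ≈ -0.9000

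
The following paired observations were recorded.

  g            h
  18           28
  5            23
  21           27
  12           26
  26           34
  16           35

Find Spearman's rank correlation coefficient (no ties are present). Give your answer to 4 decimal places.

Rank g: 4, 1, 5, 2, 6, 3
Rank h: 4, 1, 3, 2, 5, 6
d = rank(g) − rank(h): 0, 0, 2, 0, 1, -3; Σd² = 14
ρ = 1 − 6Σd² / [n(n²−1)] = 1 − 6×14 / (6×35) = 1 − 84/210 ≈ 0.6000

0.6000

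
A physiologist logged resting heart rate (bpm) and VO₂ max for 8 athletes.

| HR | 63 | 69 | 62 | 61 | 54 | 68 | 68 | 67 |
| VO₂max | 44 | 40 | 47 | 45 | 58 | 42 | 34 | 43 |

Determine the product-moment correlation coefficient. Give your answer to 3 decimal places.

n = 8, Σx = 512, Σy = 353, Σx² = 32948, Σy² = 15903, Σxy = 22372
nΣxy − ΣxΣy = 178976 − 180736 = -1760
nΣx² − (Σx)² = 263584 − 262144 = 1440; nΣy² − (Σy)² = 127224 − 124609 = 2615
r = -1760 / √(1440 × 2615) = -1760 / 1940.5154 ≈ -0.907

-0.907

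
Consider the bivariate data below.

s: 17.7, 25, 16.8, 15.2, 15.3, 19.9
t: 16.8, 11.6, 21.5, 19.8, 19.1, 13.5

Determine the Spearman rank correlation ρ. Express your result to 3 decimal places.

-0.829

Rank s: 4, 6, 3, 1, 2, 5
Rank t: 3, 1, 6, 5, 4, 2
d = rank(s) − rank(t): 1, 5, -3, -4, -2, 3; Σd² = 64
ρ = 1 − 6Σd² / [n(n²−1)] = 1 − 6×64 / (6×35) = 1 − 384/210 ≈ -0.829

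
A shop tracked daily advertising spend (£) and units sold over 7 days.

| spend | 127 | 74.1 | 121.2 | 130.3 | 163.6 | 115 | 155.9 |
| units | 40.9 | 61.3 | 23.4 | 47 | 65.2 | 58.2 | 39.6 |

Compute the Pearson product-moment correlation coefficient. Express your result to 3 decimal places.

-0.116

n = 7, Σx = 887.1, Σy = 335.6, Σx² = 117582.11, Σy² = 17393.5, Σxy = 42230.17
nΣxy − ΣxΣy = 295611.19 − 297710.76 = -2099.57
nΣx² − (Σx)² = 823074.77 − 786946.41 = 36128.36; nΣy² − (Σy)² = 121754.5 − 112627.36 = 9127.14
r = -2099.57 / √(36128.36 × 9127.14) = -2099.57 / 18158.9812 ≈ -0.116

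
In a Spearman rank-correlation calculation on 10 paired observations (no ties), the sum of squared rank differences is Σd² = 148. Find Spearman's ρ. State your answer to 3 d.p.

ρ = 1 − 6Σd² / [n(n²−1)] = 1 − 6×148 / (10×99)
  = 1 − 888/990 = 1 − 0.8970 ≈ 0.103

0.103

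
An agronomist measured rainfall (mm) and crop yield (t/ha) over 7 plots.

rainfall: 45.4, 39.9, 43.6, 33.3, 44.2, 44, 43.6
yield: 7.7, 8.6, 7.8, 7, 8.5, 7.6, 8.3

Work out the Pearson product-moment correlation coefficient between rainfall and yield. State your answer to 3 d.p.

n = 7, Σx = 294, Σy = 55.5, Σx² = 12453.62, Σy² = 441.99, Σxy = 2337.88
nΣxy − ΣxΣy = 16365.16 − 16317 = 48.16
nΣx² − (Σx)² = 87175.34 − 86436 = 739.34; nΣy² − (Σy)² = 3093.93 − 3080.25 = 13.68
r = 48.16 / √(739.34 × 13.68) = 48.16 / 100.5692 ≈ 0.479

0.479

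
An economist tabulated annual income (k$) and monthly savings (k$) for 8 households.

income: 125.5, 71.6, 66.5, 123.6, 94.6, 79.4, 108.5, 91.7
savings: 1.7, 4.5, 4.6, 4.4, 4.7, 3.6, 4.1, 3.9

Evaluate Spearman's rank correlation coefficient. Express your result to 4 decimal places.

-0.4286

Rank income: 8, 2, 1, 7, 5, 3, 6, 4
Rank savings: 1, 6, 7, 5, 8, 2, 4, 3
d = rank(income) − rank(savings): 7, -4, -6, 2, -3, 1, 2, 1; Σd² = 120
ρ = 1 − 6Σd² / [n(n²−1)] = 1 − 6×120 / (8×63) = 1 − 720/504 ≈ -0.4286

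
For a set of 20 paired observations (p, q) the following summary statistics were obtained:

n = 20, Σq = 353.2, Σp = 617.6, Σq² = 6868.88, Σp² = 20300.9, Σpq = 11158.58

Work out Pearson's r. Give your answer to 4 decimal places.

r = (nΣpq − ΣpΣq) / √[(nΣp² − (Σp)²)(nΣq² − (Σq)²)]
Numerator: 20×11158.58 − 617.6×353.2 = 5035.28
Denominator: √[(406018 − 381429.76)(137377.6 − 124750.24)] = √[24588.24 × 12627.36] = 17620.5720
r = 5035.28 / 17620.5720 ≈ 0.2858

0.2858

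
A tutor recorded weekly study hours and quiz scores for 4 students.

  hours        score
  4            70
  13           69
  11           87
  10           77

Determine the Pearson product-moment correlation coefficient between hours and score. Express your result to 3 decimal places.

n = 4, Σx = 38, Σy = 303, Σx² = 406, Σy² = 23159, Σxy = 2904
nΣxy − ΣxΣy = 11616 − 11514 = 102
nΣx² − (Σx)² = 1624 − 1444 = 180; nΣy² − (Σy)² = 92636 − 91809 = 827
r = 102 / √(180 × 827) = 102 / 385.8238 ≈ 0.264

0.264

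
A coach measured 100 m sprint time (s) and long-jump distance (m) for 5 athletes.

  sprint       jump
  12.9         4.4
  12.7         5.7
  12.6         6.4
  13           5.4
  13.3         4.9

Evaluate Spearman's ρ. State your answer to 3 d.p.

Rank sprint: 3, 2, 1, 4, 5
Rank jump: 1, 4, 5, 3, 2
d = rank(sprint) − rank(jump): 2, -2, -4, 1, 3; Σd² = 34
ρ = 1 − 6Σd² / [n(n²−1)] = 1 − 6×34 / (5×24) = 1 − 204/120 ≈ -0.700

-0.700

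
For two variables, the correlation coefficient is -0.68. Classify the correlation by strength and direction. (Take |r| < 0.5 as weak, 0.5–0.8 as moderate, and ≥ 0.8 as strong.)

moderate negative

r = -0.68 < 0 so the relationship is negative.
|r| = 0.68, which falls in the moderate range.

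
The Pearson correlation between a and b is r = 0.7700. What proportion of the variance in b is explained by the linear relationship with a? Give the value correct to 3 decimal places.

0.593

r² = (0.7700)² = 0.593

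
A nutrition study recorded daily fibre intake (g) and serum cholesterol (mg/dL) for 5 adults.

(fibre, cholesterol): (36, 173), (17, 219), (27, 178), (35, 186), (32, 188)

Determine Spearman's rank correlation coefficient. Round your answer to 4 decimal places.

-0.7000

Rank fibre: 5, 1, 2, 4, 3
Rank cholesterol: 1, 5, 2, 3, 4
d = rank(fibre) − rank(cholesterol): 4, -4, 0, 1, -1; Σd² = 34
ρ = 1 − 6Σd² / [n(n²−1)] = 1 − 6×34 / (5×24) = 1 − 204/120 ≈ -0.7000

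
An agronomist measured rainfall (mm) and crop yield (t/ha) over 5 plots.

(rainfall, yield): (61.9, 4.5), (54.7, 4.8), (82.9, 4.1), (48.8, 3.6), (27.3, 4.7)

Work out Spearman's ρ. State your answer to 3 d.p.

-0.200

Rank rainfall: 4, 3, 5, 2, 1
Rank yield: 3, 5, 2, 1, 4
d = rank(rainfall) − rank(yield): 1, -2, 3, 1, -3; Σd² = 24
ρ = 1 − 6Σd² / [n(n²−1)] = 1 − 6×24 / (5×24) = 1 − 144/120 ≈ -0.200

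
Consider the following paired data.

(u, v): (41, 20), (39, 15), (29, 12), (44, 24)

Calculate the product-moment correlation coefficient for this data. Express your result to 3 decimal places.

n = 4, Σu = 153, Σv = 71, Σu² = 5979, Σv² = 1345, Σuv = 2809
nΣuv − ΣuΣv = 11236 − 10863 = 373
nΣu² − (Σu)² = 23916 − 23409 = 507; nΣv² − (Σv)² = 5380 − 5041 = 339
r = 373 / √(507 × 339) = 373 / 414.5757 ≈ 0.900

0.900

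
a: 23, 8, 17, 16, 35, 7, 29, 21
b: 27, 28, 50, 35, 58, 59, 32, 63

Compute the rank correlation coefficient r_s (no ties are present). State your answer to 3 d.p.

Rank a: 6, 2, 4, 3, 8, 1, 7, 5
Rank b: 1, 2, 5, 4, 6, 7, 3, 8
d = rank(a) − rank(b): 5, 0, -1, -1, 2, -6, 4, -3; Σd² = 92
ρ = 1 − 6Σd² / [n(n²−1)] = 1 − 6×92 / (8×63) = 1 − 552/504 ≈ -0.095

-0.095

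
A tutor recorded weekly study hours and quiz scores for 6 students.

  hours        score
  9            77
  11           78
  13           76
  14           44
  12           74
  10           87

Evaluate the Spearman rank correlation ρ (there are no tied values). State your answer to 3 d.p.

Rank hours: 1, 3, 5, 6, 4, 2
Rank score: 4, 5, 3, 1, 2, 6
d = rank(hours) − rank(score): -3, -2, 2, 5, 2, -4; Σd² = 62
ρ = 1 − 6Σd² / [n(n²−1)] = 1 − 6×62 / (6×35) = 1 − 372/210 ≈ -0.771

-0.771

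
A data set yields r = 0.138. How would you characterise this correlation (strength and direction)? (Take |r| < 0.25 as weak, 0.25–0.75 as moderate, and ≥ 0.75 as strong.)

r = 0.138 > 0 so the relationship is positive.
|r| = 0.138, which falls in the weak range.

weak positive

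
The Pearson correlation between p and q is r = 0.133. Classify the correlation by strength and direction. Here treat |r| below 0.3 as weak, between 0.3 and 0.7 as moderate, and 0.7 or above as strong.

r = 0.133 > 0 so the relationship is positive.
|r| = 0.133, which falls in the weak range.

weak positive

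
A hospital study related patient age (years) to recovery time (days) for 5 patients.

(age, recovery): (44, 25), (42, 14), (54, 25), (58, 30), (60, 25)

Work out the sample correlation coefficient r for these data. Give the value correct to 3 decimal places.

n = 5, Σx = 258, Σy = 119, Σx² = 13580, Σy² = 2971, Σxy = 6278
nΣxy − ΣxΣy = 31390 − 30702 = 688
nΣx² − (Σx)² = 67900 − 66564 = 1336; nΣy² − (Σy)² = 14855 − 14161 = 694
r = 688 / √(1336 × 694) = 688 / 962.9039 ≈ 0.715

0.715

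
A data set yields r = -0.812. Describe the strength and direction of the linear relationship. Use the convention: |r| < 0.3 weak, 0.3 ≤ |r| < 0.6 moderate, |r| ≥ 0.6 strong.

strong negative

r = -0.812 < 0 so the relationship is negative.
|r| = 0.812, which falls in the strong range.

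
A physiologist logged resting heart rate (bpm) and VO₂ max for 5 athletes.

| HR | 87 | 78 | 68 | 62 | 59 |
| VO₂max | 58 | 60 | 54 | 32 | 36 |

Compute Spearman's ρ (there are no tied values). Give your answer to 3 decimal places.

Rank HR: 5, 4, 3, 2, 1
Rank VO₂max: 4, 5, 3, 1, 2
d = rank(HR) − rank(VO₂max): 1, -1, 0, 1, -1; Σd² = 4
ρ = 1 − 6Σd² / [n(n²−1)] = 1 − 6×4 / (5×24) = 1 − 24/120 ≈ 0.800

0.800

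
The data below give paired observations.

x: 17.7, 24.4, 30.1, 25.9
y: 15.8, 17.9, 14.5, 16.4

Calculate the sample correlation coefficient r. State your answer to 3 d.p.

-0.307

n = 4, Σx = 98.1, Σy = 64.6, Σx² = 2485.47, Σy² = 1049.26, Σxy = 1577.63
nΣxy − ΣxΣy = 6310.52 − 6337.26 = -26.74
nΣx² − (Σx)² = 9941.88 − 9623.61 = 318.27; nΣy² − (Σy)² = 4197.04 − 4173.16 = 23.88
r = -26.74 / √(318.27 × 23.88) = -26.74 / 87.1796 ≈ -0.307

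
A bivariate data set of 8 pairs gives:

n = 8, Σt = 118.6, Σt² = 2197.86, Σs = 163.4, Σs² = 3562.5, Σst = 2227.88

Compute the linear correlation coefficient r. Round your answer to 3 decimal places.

-0.618

r = (nΣst − ΣsΣt) / √[(nΣs² − (Σs)²)(nΣt² − (Σt)²)]
Numerator: 8×2227.88 − 163.4×118.6 = -1556.2
Denominator: √[(28500 − 26699.56)(17582.88 − 14065.96)] = √[1800.44 × 3516.92] = 2516.3472
r = -1556.2 / 2516.3472 ≈ -0.618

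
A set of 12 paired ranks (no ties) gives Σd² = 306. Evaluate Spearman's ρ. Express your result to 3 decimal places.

ρ = 1 − 6Σd² / [n(n²−1)] = 1 − 6×306 / (12×143)
  = 1 − 1836/1716 = 1 − 1.0699 ≈ -0.070

-0.070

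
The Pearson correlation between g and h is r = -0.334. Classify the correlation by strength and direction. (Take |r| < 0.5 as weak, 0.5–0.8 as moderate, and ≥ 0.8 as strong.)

weak negative

r = -0.334 < 0 so the relationship is negative.
|r| = 0.334, which falls in the weak range.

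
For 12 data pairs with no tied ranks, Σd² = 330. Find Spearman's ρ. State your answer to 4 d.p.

ρ = 1 − 6Σd² / [n(n²−1)] = 1 − 6×330 / (12×143)
  = 1 − 1980/1716 = 1 − 1.15385 ≈ -0.1538

-0.1538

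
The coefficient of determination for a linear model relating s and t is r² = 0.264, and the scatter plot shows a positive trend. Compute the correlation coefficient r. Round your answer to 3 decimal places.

0.514

|r| = √0.264 = 0.514
The association is positive, so r = 0.514.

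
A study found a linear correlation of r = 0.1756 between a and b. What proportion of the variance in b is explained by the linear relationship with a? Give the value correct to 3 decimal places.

0.031

r² = (0.1756)² = 0.031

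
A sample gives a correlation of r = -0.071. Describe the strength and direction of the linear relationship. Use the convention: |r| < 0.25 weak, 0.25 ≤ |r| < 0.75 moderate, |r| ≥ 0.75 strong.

weak negative

r = -0.071 < 0 so the relationship is negative.
|r| = 0.071, which falls in the weak range.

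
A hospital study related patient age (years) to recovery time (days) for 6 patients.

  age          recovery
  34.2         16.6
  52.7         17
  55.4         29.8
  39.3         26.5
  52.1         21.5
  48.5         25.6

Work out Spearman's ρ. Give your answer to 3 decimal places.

Rank age: 1, 5, 6, 2, 4, 3
Rank recovery: 1, 2, 6, 5, 3, 4
d = rank(age) − rank(recovery): 0, 3, 0, -3, 1, -1; Σd² = 20
ρ = 1 − 6Σd² / [n(n²−1)] = 1 − 6×20 / (6×35) = 1 − 120/210 ≈ 0.429

0.429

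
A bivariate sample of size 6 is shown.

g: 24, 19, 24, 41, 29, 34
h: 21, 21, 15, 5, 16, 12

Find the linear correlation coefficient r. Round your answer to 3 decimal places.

-0.936

n = 6, Σg = 171, Σh = 90, Σg² = 5191, Σh² = 1532, Σgh = 2340
nΣgh − ΣgΣh = 14040 − 15390 = -1350
nΣg² − (Σg)² = 31146 − 29241 = 1905; nΣh² − (Σh)² = 9192 − 8100 = 1092
r = -1350 / √(1905 × 1092) = -1350 / 1442.3106 ≈ -0.936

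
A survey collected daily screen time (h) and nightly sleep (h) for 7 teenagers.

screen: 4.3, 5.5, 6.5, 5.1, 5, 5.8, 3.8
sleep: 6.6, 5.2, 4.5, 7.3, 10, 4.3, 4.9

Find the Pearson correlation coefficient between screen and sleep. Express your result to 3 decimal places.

n = 7, Σx = 36, Σy = 42.8, Σx² = 190.08, Σy² = 286.64, Σxy = 217.02
nΣxy − ΣxΣy = 1519.14 − 1540.8 = -21.66
nΣx² − (Σx)² = 1330.56 − 1296 = 34.56; nΣy² − (Σy)² = 2006.48 − 1831.84 = 174.64
r = -21.66 / √(34.56 × 174.64) = -21.66 / 77.6889 ≈ -0.279

-0.279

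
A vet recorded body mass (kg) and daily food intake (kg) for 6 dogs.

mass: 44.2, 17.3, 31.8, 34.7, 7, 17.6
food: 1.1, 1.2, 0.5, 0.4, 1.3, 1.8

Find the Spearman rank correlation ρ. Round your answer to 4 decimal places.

Rank mass: 6, 2, 4, 5, 1, 3
Rank food: 3, 4, 2, 1, 5, 6
d = rank(mass) − rank(food): 3, -2, 2, 4, -4, -3; Σd² = 58
ρ = 1 − 6Σd² / [n(n²−1)] = 1 − 6×58 / (6×35) = 1 − 348/210 ≈ -0.6571

-0.6571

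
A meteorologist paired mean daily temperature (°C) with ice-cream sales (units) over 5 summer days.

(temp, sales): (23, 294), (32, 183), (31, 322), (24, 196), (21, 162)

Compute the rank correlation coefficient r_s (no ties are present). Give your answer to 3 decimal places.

0.300

Rank temp: 2, 5, 4, 3, 1
Rank sales: 4, 2, 5, 3, 1
d = rank(temp) − rank(sales): -2, 3, -1, 0, 0; Σd² = 14
ρ = 1 − 6Σd² / [n(n²−1)] = 1 − 6×14 / (5×24) = 1 − 84/120 ≈ 0.300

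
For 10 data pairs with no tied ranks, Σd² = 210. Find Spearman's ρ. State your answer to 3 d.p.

-0.273

ρ = 1 − 6Σd² / [n(n²−1)] = 1 − 6×210 / (10×99)
  = 1 − 1260/990 = 1 − 1.2727 ≈ -0.273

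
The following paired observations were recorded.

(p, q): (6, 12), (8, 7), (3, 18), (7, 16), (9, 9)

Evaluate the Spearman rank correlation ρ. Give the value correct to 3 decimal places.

-0.800

Rank p: 2, 4, 1, 3, 5
Rank q: 3, 1, 5, 4, 2
d = rank(p) − rank(q): -1, 3, -4, -1, 3; Σd² = 36
ρ = 1 − 6Σd² / [n(n²−1)] = 1 − 6×36 / (5×24) = 1 − 216/120 ≈ -0.800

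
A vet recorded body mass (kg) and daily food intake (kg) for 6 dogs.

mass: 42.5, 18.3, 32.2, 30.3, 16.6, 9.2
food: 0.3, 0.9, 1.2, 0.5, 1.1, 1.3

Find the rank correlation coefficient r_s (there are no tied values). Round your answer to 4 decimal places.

Rank mass: 6, 3, 5, 4, 2, 1
Rank food: 1, 3, 5, 2, 4, 6
d = rank(mass) − rank(food): 5, 0, 0, 2, -2, -5; Σd² = 58
ρ = 1 − 6Σd² / [n(n²−1)] = 1 − 6×58 / (6×35) = 1 − 348/210 ≈ -0.6571

-0.6571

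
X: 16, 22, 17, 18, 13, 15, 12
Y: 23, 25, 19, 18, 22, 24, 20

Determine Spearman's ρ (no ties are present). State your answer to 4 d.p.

Rank X: 4, 7, 5, 6, 2, 3, 1
Rank Y: 5, 7, 2, 1, 4, 6, 3
d = rank(X) − rank(Y): -1, 0, 3, 5, -2, -3, -2; Σd² = 52
ρ = 1 − 6Σd² / [n(n²−1)] = 1 − 6×52 / (7×48) = 1 − 312/336 ≈ 0.0714

0.0714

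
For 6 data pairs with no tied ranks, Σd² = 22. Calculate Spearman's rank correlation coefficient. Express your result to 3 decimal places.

0.371

ρ = 1 − 6Σd² / [n(n²−1)] = 1 − 6×22 / (6×35)
  = 1 − 132/210 = 1 − 0.6286 ≈ 0.371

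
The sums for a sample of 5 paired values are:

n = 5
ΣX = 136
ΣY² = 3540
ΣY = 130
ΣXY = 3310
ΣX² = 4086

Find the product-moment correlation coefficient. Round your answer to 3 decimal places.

-0.908

r = (nΣXY − ΣXΣY) / √[(nΣX² − (ΣX)²)(nΣY² − (ΣY)²)]
Numerator: 5×3310 − 136×130 = -1130
Denominator: √[(20430 − 18496)(17700 − 16900)] = √[1934 × 800] = 1243.8649
r = -1130 / 1243.8649 ≈ -0.908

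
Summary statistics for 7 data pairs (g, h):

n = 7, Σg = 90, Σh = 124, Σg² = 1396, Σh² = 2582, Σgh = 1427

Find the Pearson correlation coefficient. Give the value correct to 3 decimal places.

-0.551

r = (nΣgh − ΣgΣh) / √[(nΣg² − (Σg)²)(nΣh² − (Σh)²)]
Numerator: 7×1427 − 90×124 = -1171
Denominator: √[(9772 − 8100)(18074 − 15376)] = √[1672 × 2698] = 2123.9247
r = -1171 / 2123.9247 ≈ -0.551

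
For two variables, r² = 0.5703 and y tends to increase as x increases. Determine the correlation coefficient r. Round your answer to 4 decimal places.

|r| = √0.5703 = 0.7552
The association is positive, so r = 0.7552.

0.7552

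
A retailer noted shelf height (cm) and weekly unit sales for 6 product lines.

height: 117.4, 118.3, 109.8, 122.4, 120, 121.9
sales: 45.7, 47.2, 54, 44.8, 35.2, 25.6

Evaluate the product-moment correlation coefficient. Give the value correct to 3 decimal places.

n = 6, Σx = 709.8, Σy = 252.5, Σx² = 84075.06, Σy² = 11133.77, Σxy = 29706.3
nΣxy − ΣxΣy = 178237.8 − 179224.5 = -986.7
nΣx² − (Σx)² = 504450.36 − 503816.04 = 634.32; nΣy² − (Σy)² = 66802.62 − 63756.25 = 3046.37
r = -986.7 / √(634.32 × 3046.37) = -986.7 / 1390.0983 ≈ -0.710

-0.710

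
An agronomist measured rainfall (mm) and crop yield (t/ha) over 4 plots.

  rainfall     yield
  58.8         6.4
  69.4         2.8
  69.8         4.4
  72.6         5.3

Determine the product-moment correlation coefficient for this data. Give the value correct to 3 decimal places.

n = 4, Σx = 270.6, Σy = 18.9, Σx² = 18416.6, Σy² = 96.25, Σxy = 1262.54
nΣxy − ΣxΣy = 5050.16 − 5114.34 = -64.18
nΣx² − (Σx)² = 73666.4 − 73224.36 = 442.04; nΣy² − (Σy)² = 385 − 357.21 = 27.79
r = -64.18 / √(442.04 × 27.79) = -64.18 / 110.8345 ≈ -0.579

-0.579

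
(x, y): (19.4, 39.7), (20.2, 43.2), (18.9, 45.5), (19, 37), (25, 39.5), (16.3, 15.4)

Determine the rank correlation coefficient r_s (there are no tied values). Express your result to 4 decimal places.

Rank x: 4, 5, 2, 3, 6, 1
Rank y: 4, 5, 6, 2, 3, 1
d = rank(x) − rank(y): 0, 0, -4, 1, 3, 0; Σd² = 26
ρ = 1 − 6Σd² / [n(n²−1)] = 1 − 6×26 / (6×35) = 1 − 156/210 ≈ 0.2571

0.2571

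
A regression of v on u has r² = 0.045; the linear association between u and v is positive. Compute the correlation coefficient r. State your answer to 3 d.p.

|r| = √0.045 = 0.212
The association is positive, so r = 0.212.

0.212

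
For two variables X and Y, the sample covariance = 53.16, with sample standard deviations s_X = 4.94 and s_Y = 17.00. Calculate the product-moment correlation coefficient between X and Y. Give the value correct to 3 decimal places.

0.633

r = Cov(X,Y) / (s_X · s_Y) = 53.16 / (4.94 × 17.00)
  = 53.16 / 83.9800 ≈ 0.633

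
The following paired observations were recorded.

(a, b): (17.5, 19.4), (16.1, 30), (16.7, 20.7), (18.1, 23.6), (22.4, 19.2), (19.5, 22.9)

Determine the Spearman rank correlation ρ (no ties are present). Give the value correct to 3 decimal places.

Rank a: 3, 1, 2, 4, 6, 5
Rank b: 2, 6, 3, 5, 1, 4
d = rank(a) − rank(b): 1, -5, -1, -1, 5, 1; Σd² = 54
ρ = 1 − 6Σd² / [n(n²−1)] = 1 − 6×54 / (6×35) = 1 − 324/210 ≈ -0.543

-0.543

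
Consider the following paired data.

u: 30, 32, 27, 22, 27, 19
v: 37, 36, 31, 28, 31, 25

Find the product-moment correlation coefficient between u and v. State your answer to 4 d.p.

0.9623

n = 6, Σu = 157, Σv = 188, Σu² = 4227, Σv² = 5996, Σuv = 5027
nΣuv − ΣuΣv = 30162 − 29516 = 646
nΣu² − (Σu)² = 25362 − 24649 = 713; nΣv² − (Σv)² = 35976 − 35344 = 632
r = 646 / √(713 × 632) = 646 / 671.2794 ≈ 0.9623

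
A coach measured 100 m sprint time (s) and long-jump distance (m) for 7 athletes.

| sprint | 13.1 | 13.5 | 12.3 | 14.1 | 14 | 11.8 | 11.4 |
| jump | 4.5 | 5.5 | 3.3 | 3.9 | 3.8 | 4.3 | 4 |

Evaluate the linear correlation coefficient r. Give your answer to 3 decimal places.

n = 7, Σx = 90.2, Σy = 29.3, Σx² = 1169.16, Σy² = 125.53, Σxy = 378.32
nΣxy − ΣxΣy = 2648.24 − 2642.86 = 5.38
nΣx² − (Σx)² = 8184.12 − 8136.04 = 48.08; nΣy² − (Σy)² = 878.71 − 858.49 = 20.22
r = 5.38 / √(48.08 × 20.22) = 5.38 / 31.1798 ≈ 0.173

0.173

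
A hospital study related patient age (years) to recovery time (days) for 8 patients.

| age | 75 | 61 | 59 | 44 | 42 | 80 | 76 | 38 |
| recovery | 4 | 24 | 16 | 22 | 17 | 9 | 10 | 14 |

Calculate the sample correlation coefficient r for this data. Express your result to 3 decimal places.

-0.619

n = 8, Σx = 475, Σy = 116, Σx² = 30147, Σy² = 1998, Σxy = 6402
nΣxy − ΣxΣy = 51216 − 55100 = -3884
nΣx² − (Σx)² = 241176 − 225625 = 15551; nΣy² − (Σy)² = 15984 − 13456 = 2528
r = -3884 / √(15551 × 2528) = -3884 / 6270.0022 ≈ -0.619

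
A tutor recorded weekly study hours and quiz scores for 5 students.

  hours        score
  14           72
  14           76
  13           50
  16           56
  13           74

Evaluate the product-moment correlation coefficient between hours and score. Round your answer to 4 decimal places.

n = 5, Σx = 70, Σy = 328, Σx² = 986, Σy² = 22072, Σxy = 4580
nΣxy − ΣxΣy = 22900 − 22960 = -60
nΣx² − (Σx)² = 4930 − 4900 = 30; nΣy² − (Σy)² = 110360 − 107584 = 2776
r = -60 / √(30 × 2776) = -60 / 288.5827 ≈ -0.2079

-0.2079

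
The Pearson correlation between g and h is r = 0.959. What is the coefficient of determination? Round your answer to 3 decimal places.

0.920

r² = (0.959)² = 0.920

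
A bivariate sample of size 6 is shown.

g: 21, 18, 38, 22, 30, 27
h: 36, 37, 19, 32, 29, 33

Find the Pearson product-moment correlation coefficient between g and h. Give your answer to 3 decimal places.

n = 6, Σg = 156, Σh = 186, Σg² = 4322, Σh² = 5980, Σgh = 4609
nΣgh − ΣgΣh = 27654 − 29016 = -1362
nΣg² − (Σg)² = 25932 − 24336 = 1596; nΣh² − (Σh)² = 35880 − 34596 = 1284
r = -1362 / √(1596 × 1284) = -1362 / 1431.5251 ≈ -0.951

-0.951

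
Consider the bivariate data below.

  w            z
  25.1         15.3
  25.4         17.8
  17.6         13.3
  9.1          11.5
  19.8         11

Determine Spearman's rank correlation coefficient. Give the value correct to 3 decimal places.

0.700

Rank w: 4, 5, 2, 1, 3
Rank z: 4, 5, 3, 2, 1
d = rank(w) − rank(z): 0, 0, -1, -1, 2; Σd² = 6
ρ = 1 − 6Σd² / [n(n²−1)] = 1 − 6×6 / (5×24) = 1 − 36/120 ≈ 0.700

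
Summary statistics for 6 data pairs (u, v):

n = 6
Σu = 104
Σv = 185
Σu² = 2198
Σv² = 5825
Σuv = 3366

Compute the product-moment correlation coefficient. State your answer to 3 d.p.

r = (nΣuv − ΣuΣv) / √[(nΣu² − (Σu)²)(nΣv² − (Σv)²)]
Numerator: 6×3366 − 104×185 = 956
Denominator: √[(13188 − 10816)(34950 − 34225)] = √[2372 × 725] = 1311.3733
r = 956 / 1311.3733 ≈ 0.729

0.729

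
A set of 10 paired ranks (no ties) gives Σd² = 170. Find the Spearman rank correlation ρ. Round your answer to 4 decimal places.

ρ = 1 − 6Σd² / [n(n²−1)] = 1 − 6×170 / (10×99)
  = 1 − 1020/990 = 1 − 1.03030 ≈ -0.0303

-0.0303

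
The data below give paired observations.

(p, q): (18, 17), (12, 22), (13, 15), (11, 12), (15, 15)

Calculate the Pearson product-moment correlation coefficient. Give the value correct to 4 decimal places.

0.1022

n = 5, Σp = 69, Σq = 81, Σp² = 983, Σq² = 1367, Σpq = 1122
nΣpq − ΣpΣq = 5610 − 5589 = 21
nΣp² − (Σp)² = 4915 − 4761 = 154; nΣq² − (Σq)² = 6835 − 6561 = 274
r = 21 / √(154 × 274) = 21 / 205.4166 ≈ 0.1022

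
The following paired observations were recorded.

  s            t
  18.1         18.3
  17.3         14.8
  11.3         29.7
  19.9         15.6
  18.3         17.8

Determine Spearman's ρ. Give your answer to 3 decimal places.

Rank s: 3, 2, 1, 5, 4
Rank t: 4, 1, 5, 2, 3
d = rank(s) − rank(t): -1, 1, -4, 3, 1; Σd² = 28
ρ = 1 − 6Σd² / [n(n²−1)] = 1 − 6×28 / (5×24) = 1 − 168/120 ≈ -0.400

-0.400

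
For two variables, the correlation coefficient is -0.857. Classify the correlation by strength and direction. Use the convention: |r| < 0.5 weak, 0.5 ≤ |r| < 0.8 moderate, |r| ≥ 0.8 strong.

strong negative

r = -0.857 < 0 so the relationship is negative.
|r| = 0.857, which falls in the strong range.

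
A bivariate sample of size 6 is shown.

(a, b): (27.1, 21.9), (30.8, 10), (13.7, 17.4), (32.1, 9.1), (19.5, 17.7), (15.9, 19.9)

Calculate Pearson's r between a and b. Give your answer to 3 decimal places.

-0.638

n = 6, Σa = 139.1, Σb = 96, Σa² = 3534.21, Σb² = 1674.48, Σab = 2093.54
nΣab − ΣaΣb = 12561.24 − 13353.6 = -792.36
nΣa² − (Σa)² = 21205.26 − 19348.81 = 1856.45; nΣb² − (Σb)² = 10046.88 − 9216 = 830.88
r = -792.36 / √(1856.45 × 830.88) = -792.36 / 1241.9691 ≈ -0.638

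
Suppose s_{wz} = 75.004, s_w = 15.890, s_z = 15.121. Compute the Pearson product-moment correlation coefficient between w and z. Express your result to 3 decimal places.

0.312

r = Cov(w,z) / (s_w · s_z) = 75.004 / (15.890 × 15.121)
  = 75.004 / 240.2727 ≈ 0.312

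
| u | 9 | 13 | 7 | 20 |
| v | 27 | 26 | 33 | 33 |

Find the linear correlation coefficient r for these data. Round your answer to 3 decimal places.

0.219

n = 4, Σu = 49, Σv = 119, Σu² = 699, Σv² = 3583, Σuv = 1472
nΣuv − ΣuΣv = 5888 − 5831 = 57
nΣu² − (Σu)² = 2796 − 2401 = 395; nΣv² − (Σv)² = 14332 − 14161 = 171
r = 57 / √(395 × 171) = 57 / 259.8942 ≈ 0.219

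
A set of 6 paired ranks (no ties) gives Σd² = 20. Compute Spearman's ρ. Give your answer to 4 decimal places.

ρ = 1 − 6Σd² / [n(n²−1)] = 1 − 6×20 / (6×35)
  = 1 − 120/210 = 1 − 0.57143 ≈ 0.4286

0.4286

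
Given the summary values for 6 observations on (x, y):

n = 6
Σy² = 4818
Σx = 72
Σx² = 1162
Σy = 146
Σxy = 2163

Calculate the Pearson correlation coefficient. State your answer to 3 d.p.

0.669

r = (nΣxy − ΣxΣy) / √[(nΣx² − (Σx)²)(nΣy² − (Σy)²)]
Numerator: 6×2163 − 72×146 = 2466
Denominator: √[(6972 − 5184)(28908 − 21316)] = √[1788 × 7592] = 3684.3583
r = 2466 / 3684.3583 ≈ 0.669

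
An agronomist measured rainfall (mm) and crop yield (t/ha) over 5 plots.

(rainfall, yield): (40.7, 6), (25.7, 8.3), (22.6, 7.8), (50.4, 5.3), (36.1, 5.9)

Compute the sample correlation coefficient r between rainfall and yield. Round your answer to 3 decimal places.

n = 5, Σx = 175.5, Σy = 33.3, Σx² = 6671.11, Σy² = 228.63, Σxy = 1113.9
nΣxy − ΣxΣy = 5569.5 − 5844.15 = -274.65
nΣx² − (Σx)² = 33355.55 − 30800.25 = 2555.3; nΣy² − (Σy)² = 1143.15 − 1108.89 = 34.26
r = -274.65 / √(2555.3 × 34.26) = -274.65 / 295.8793 ≈ -0.928

-0.928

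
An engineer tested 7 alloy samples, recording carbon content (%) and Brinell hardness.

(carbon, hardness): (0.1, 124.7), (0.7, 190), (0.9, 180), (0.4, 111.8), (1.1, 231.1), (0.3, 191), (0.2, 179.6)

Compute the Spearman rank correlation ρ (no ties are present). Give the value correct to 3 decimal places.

Rank carbon: 1, 5, 6, 4, 7, 3, 2
Rank hardness: 2, 5, 4, 1, 7, 6, 3
d = rank(carbon) − rank(hardness): -1, 0, 2, 3, 0, -3, -1; Σd² = 24
ρ = 1 − 6Σd² / [n(n²−1)] = 1 − 6×24 / (7×48) = 1 − 144/336 ≈ 0.571

0.571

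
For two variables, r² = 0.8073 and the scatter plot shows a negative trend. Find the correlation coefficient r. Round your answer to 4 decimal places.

-0.8985

|r| = √0.8073 = 0.8985
The association is negative, so r = −0.8985.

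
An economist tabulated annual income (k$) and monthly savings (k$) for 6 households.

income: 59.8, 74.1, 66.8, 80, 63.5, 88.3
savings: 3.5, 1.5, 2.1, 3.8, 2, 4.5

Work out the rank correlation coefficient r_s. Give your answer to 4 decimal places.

0.4857

Rank income: 1, 4, 3, 5, 2, 6
Rank savings: 4, 1, 3, 5, 2, 6
d = rank(income) − rank(savings): -3, 3, 0, 0, 0, 0; Σd² = 18
ρ = 1 − 6Σd² / [n(n²−1)] = 1 − 6×18 / (6×35) = 1 − 108/210 ≈ 0.4857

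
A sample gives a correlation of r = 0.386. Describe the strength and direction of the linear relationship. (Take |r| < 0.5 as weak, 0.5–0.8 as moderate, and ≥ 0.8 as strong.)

weak positive

r = 0.386 > 0 so the relationship is positive.
|r| = 0.386, which falls in the weak range.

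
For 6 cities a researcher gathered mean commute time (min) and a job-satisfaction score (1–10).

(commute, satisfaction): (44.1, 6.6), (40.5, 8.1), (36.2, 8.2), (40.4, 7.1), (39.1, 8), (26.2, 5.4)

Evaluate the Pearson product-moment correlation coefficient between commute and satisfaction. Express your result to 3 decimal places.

n = 6, Σx = 226.5, Σy = 43.4, Σx² = 8742.91, Σy² = 319.98, Σxy = 1657.07
nΣxy − ΣxΣy = 9942.42 − 9830.1 = 112.32
nΣx² − (Σx)² = 52457.46 − 51302.25 = 1155.21; nΣy² − (Σy)² = 1919.88 − 1883.56 = 36.32
r = 112.32 / √(1155.21 × 36.32) = 112.32 / 204.8346 ≈ 0.548

0.548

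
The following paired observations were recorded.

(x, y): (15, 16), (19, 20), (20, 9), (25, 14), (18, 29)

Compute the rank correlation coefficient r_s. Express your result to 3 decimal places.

Rank x: 1, 3, 4, 5, 2
Rank y: 3, 4, 1, 2, 5
d = rank(x) − rank(y): -2, -1, 3, 3, -3; Σd² = 32
ρ = 1 − 6Σd² / [n(n²−1)] = 1 − 6×32 / (5×24) = 1 − 192/120 ≈ -0.600

-0.600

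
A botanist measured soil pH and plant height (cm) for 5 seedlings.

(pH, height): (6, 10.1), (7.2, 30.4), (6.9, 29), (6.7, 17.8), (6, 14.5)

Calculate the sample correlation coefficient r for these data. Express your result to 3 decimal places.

0.929

n = 5, Σx = 32.8, Σy = 101.8, Σx² = 216.34, Σy² = 2394.26, Σxy = 685.84
nΣxy − ΣxΣy = 3429.2 − 3339.04 = 90.16
nΣx² − (Σx)² = 1081.7 − 1075.84 = 5.86; nΣy² − (Σy)² = 11971.3 − 10363.24 = 1608.06
r = 90.16 / √(5.86 × 1608.06) = 90.16 / 97.0733 ≈ 0.929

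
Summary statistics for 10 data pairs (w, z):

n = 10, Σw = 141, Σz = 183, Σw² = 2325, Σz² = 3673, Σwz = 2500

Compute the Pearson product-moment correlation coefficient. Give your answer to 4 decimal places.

r = (nΣwz − ΣwΣz) / √[(nΣw² − (Σw)²)(nΣz² − (Σz)²)]
Numerator: 10×2500 − 141×183 = -803
Denominator: √[(23250 − 19881)(36730 − 33489)] = √[3369 × 3241] = 3304.3803
r = -803 / 3304.3803 ≈ -0.2430

-0.2430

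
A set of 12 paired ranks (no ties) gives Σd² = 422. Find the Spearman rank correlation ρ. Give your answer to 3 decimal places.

ρ = 1 − 6Σd² / [n(n²−1)] = 1 − 6×422 / (12×143)
  = 1 − 2532/1716 = 1 − 1.4755 ≈ -0.476

-0.476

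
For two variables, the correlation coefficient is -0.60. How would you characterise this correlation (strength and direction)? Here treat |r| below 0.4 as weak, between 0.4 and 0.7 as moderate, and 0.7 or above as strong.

r = -0.60 < 0 so the relationship is negative.
|r| = 0.60, which falls in the moderate range.

moderate negative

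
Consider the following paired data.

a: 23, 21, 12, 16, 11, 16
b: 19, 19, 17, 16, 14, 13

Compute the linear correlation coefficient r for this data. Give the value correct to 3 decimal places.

n = 6, Σa = 99, Σb = 98, Σa² = 1747, Σb² = 1632, Σab = 1658
nΣab − ΣaΣb = 9948 − 9702 = 246
nΣa² − (Σa)² = 10482 − 9801 = 681; nΣb² − (Σb)² = 9792 − 9604 = 188
r = 246 / √(681 × 188) = 246 / 357.8100 ≈ 0.688

0.688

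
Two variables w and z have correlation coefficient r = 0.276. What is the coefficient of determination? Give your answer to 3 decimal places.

0.076

r² = (0.276)² = 0.076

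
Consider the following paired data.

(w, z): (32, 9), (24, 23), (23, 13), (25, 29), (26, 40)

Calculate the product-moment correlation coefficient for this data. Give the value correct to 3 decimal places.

n = 5, Σw = 130, Σz = 114, Σw² = 3430, Σz² = 3220, Σwz = 2904
nΣwz − ΣwΣz = 14520 − 14820 = -300
nΣw² − (Σw)² = 17150 − 16900 = 250; nΣz² − (Σz)² = 16100 − 12996 = 3104
r = -300 / √(250 × 3104) = -300 / 880.9086 ≈ -0.341

-0.341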